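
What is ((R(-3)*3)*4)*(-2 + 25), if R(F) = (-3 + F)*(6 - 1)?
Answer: -8280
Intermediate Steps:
R(F) = -15 + 5*F (R(F) = (-3 + F)*5 = -15 + 5*F)
((R(-3)*3)*4)*(-2 + 25) = (((-15 + 5*(-3))*3)*4)*(-2 + 25) = (((-15 - 15)*3)*4)*23 = (-30*3*4)*23 = -90*4*23 = -360*23 = -8280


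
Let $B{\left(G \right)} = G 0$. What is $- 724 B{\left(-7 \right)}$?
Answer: $0$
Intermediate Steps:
$B{\left(G \right)} = 0$
$- 724 B{\left(-7 \right)} = \left(-724\right) 0 = 0$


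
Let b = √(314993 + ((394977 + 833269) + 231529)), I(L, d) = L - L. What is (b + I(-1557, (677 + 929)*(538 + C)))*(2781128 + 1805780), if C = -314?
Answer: 18347632*√110923 ≈ 6.1107e+9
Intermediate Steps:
I(L, d) = 0
b = 4*√110923 (b = √(314993 + (1228246 + 231529)) = √(314993 + 1459775) = √1774768 = 4*√110923 ≈ 1332.2)
(b + I(-1557, (677 + 929)*(538 + C)))*(2781128 + 1805780) = (4*√110923 + 0)*(2781128 + 1805780) = (4*√110923)*4586908 = 18347632*√110923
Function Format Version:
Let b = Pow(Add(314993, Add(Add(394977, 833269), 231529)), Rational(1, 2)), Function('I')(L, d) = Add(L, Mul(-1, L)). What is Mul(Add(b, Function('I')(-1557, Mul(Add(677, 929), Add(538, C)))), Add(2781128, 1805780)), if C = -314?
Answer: Mul(18347632, Pow(110923, Rational(1, 2))) ≈ 6.1107e+9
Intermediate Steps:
Function('I')(L, d) = 0
b = Mul(4, Pow(110923, Rational(1, 2))) (b = Pow(Add(314993, Add(1228246, 231529)), Rational(1, 2)) = Pow(Add(314993, 1459775), Rational(1, 2)) = Pow(1774768, Rational(1, 2)) = Mul(4, Pow(110923, Rational(1, 2))) ≈ 1332.2)
Mul(Add(b, Function('I')(-1557, Mul(Add(677, 929), Add(538, C)))), Add(2781128, 1805780)) = Mul(Add(Mul(4, Pow(110923, Rational(1, 2))), 0), Add(2781128, 1805780)) = Mul(Mul(4, Pow(110923, Rational(1, 2))), 4586908) = Mul(18347632, Pow(110923, Rational(1, 2)))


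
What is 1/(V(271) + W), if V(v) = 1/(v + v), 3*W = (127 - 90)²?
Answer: 1626/742001 ≈ 0.0021914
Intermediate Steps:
W = 1369/3 (W = (127 - 90)²/3 = (⅓)*37² = (⅓)*1369 = 1369/3 ≈ 456.33)
V(v) = 1/(2*v)
1/(V(271) + W) = 1/((½)/271 + 1369/3) = 1/((½)*(1/271) + 1369/3) = 1/(1/542 + 1369/3) = 1/(742001/1626) = 1626/742001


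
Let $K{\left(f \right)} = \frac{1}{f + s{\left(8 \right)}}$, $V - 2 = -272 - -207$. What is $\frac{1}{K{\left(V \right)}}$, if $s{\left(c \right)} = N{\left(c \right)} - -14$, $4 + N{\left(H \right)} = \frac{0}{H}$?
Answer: $-53$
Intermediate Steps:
$N{\left(H \right)} = -4$ ($N{\left(H \right)} = -4 + \frac{0}{H} = -4 + 0 = -4$)
$V = -63$ ($V = 2 - 65 = -63$)
$s{\left(c \right)} = 10$ ($s{\left(c \right)} = -4 - -14 = -4 + 14 = 10$)
$K{\left(f \right)} = \frac{1}{10 + f}$ ($K{\left(f \right)} = \frac{1}{f + 10} = \frac{1}{10 + f}$)
$\frac{1}{K{\left(V \right)}} = \frac{1}{\frac{1}{10 - 63}} = \frac{1}{\frac{1}{-53}} = \frac{1}{- \frac{1}{53}} = -53$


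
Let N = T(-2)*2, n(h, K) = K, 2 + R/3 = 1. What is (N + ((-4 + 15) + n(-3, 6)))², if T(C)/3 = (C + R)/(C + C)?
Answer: 2401/4 ≈ 600.25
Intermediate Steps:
R = -3 (R = -6 + 3*1 = -6 + 3 = -3)
T(C) = 3*(-3 + C)/(2*C) (T(C) = 3*((C - 3)/(C + C)) = 3*((-3 + C)/((2*C))) = 3*((-3 + C)*(1/(2*C))) = 3*((-3 + C)/(2*C)) = 3*(-3 + C)/(2*C))
N = 15/2 (N = ((3/2)*(-3 - 2)/(-2))*2 = ((3/2)*(-½)*(-5))*2 = (15/4)*2 = 15/2 ≈ 7.5000)
(N + ((-4 + 15) + n(-3, 6)))² = (15/2 + ((-4 + 15) + 6))² = (15/2 + (11 + 6))² = (15/2 + 17)² = (49/2)² = 2401/4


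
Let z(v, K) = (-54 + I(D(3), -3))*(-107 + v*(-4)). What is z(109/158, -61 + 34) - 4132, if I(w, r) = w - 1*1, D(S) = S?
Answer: 124464/79 ≈ 1575.5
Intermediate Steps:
I(w, r) = -1 + w (I(w, r) = w - 1 = -1 + w)
z(v, K) = 5564 + 208*v (z(v, K) = (-54 + (-1 + 3))*(-107 + v*(-4)) = (-54 + 2)*(-107 - 4*v) = -52*(-107 - 4*v) = 5564 + 208*v)
z(109/158, -61 + 34) - 4132 = (5564 + 208*(109/158)) - 4132 = (5564 + 11336/79) - 4132 = 450892/79 - 4132 = 124464/79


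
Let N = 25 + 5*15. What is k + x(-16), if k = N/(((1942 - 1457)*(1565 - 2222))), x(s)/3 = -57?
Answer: -10897679/63729 ≈ -171.00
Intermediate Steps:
x(s) = -171 (x(s) = 3*(-57) = -171)
N = 100 (N = 25 + 75 = 100)
k = -20/63729 (k = 100/(((1942 - 1457)*(1565 - 2222))) = 100/((485*(-657))) = 100/(-318645) = 100*(-1/318645) = -20/63729 ≈ -0.00031383)
k + x(-16) = -20/63729 - 171 = -10897679/63729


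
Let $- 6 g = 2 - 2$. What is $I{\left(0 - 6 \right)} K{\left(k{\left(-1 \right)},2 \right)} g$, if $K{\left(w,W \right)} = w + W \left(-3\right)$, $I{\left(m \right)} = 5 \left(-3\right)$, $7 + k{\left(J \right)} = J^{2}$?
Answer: $0$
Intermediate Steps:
$k{\left(J \right)} = -7 + J^{2}$
$I{\left(m \right)} = -15$
$g = 0$ ($g = - \frac{2 - 2}{6} = \left(- \frac{1}{6}\right) 0 = 0$)
$K{\left(w,W \right)} = w - 3 W$
$I{\left(0 - 6 \right)} K{\left(k{\left(-1 \right)},2 \right)} g = - 15 \left(\left(-7 + \left(-1\right)^{2}\right) - 6\right) 0 = - 15 \left(\left(-7 + 1\right) - 6\right) 0 = - 15 \left(-6 - 6\right) 0 = \left(-15\right) \left(-12\right) 0 = 180 \cdot 0 = 0$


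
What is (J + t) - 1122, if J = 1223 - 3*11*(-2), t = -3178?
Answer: -3011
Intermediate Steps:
J = 1289 (J = 1223 - 33*(-2) = 1223 + 66 = 1289)
(J + t) - 1122 = (1289 - 3178) - 1122 = -1889 - 1122 = -3011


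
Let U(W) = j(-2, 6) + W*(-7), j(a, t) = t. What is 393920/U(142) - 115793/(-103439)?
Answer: -10158071849/25549433 ≈ -397.58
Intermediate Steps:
U(W) = 6 - 7*W (U(W) = 6 + W*(-7) = 6 - 7*W)
393920/U(142) - 115793/(-103439) = 393920/(6 - 7*142) - 115793/(-103439) = 393920/(6 - 994) - 115793*(-1/103439) = 393920/(-988) + 115793/103439 = 393920*(-1/988) + 115793/103439 = -98480/247 + 115793/103439 = -10158071849/25549433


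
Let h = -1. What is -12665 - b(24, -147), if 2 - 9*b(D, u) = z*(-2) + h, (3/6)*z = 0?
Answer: -37996/3 ≈ -12665.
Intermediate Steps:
z = 0 (z = 2*0 = 0)
b(D, u) = 1/3 (b(D, u) = 2/9 - (0*(-2) - 1)/9 = 2/9 - (0 - 1)/9 = 2/9 - 1/9*(-1) = 2/9 + 1/9 = 1/3)
-12665 - b(24, -147) = -12665 - 1*1/3 = -12665 - 1/3 = -37996/3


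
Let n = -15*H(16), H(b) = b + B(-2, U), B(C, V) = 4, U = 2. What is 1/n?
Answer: -1/300 ≈ -0.0033333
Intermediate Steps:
H(b) = 4 + b (H(b) = b + 4 = 4 + b)
n = -300 (n = -15*(4 + 16) = -15*20 = -300)
1/n = 1/(-300) = -1/300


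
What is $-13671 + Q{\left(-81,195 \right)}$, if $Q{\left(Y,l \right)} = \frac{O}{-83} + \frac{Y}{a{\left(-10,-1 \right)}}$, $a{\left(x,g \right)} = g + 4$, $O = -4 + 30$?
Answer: $- \frac{1136960}{83} \approx -13698.0$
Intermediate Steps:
$O = 26$
$a{\left(x,g \right)} = 4 + g$
$Q{\left(Y,l \right)} = - \frac{26}{83} + \frac{Y}{3}$ ($Q{\left(Y,l \right)} = \frac{26}{-83} + \frac{Y}{4 - 1} = 26 \left(- \frac{1}{83}\right) + \frac{Y}{3} = - \frac{26}{83} + Y \frac{1}{3} = - \frac{26}{83} + \frac{Y}{3}$)
$-13671 + Q{\left(-81,195 \right)} = -13671 + \left(- \frac{26}{83} + \frac{1}{3} \left(-81\right)\right) = -13671 - \frac{2267}{83} = - \frac{1136960}{83}$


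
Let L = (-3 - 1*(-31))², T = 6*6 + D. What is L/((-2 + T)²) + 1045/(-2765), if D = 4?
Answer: 32939/199633 ≈ 0.16500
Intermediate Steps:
T = 40 (T = 6*6 + 4 = 36 + 4 = 40)
L = 784 (L = (-3 + 31)² = 28² = 784)
L/((-2 + T)²) + 1045/(-2765) = 784/((-2 + 40)²) + 1045/(-2765) = 784/(38²) + 1045*(-1/2765) = 784/1444 - 209/553 = 784*(1/1444) - 209/553 = 196/361 - 209/553 = 32939/199633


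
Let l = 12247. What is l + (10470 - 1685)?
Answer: 21032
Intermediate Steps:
l + (10470 - 1685) = 12247 + (10470 - 1685) = 12247 + 8785 = 21032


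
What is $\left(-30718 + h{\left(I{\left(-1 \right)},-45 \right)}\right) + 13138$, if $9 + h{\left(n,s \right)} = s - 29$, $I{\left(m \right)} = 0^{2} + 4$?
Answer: $-17663$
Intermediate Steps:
$I{\left(m \right)} = 4$ ($I{\left(m \right)} = 0 + 4 = 4$)
$h{\left(n,s \right)} = -38 + s$ ($h{\left(n,s \right)} = -9 + \left(s - 29\right) = -9 + \left(-29 + s\right) = -38 + s$)
$\left(-30718 + h{\left(I{\left(-1 \right)},-45 \right)}\right) + 13138 = \left(-30718 - 83\right) + 13138 = -30801 + 13138 = -17663$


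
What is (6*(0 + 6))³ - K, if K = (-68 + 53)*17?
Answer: 46911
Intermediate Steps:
K = -255 (K = -15*17 = -255)
(6*(0 + 6))³ - K = (6*(0 + 6))³ - 1*(-255) = (6*6)³ + 255 = 36³ + 255 = 46656 + 255 = 46911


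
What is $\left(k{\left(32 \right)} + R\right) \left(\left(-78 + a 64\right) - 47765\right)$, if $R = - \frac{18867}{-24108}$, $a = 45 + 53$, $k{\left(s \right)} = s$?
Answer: $- \frac{10951505811}{8036} \approx -1.3628 \cdot 10^{6}$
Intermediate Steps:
$a = 98$
$R = \frac{6289}{8036}$ ($R = \left(-18867\right) \left(- \frac{1}{24108}\right) = \frac{6289}{8036} \approx 0.7826$)
$\left(k{\left(32 \right)} + R\right) \left(\left(-78 + a 64\right) - 47765\right) = \left(32 + \frac{6289}{8036}\right) \left(\left(-78 + 98 \cdot 64\right) - 47765\right) = \frac{263441 \left(\left(-78 + 6272\right) - 47765\right)}{8036} = \frac{263441 \left(6194 - 47765\right)}{8036} = \frac{263441}{8036} \left(-41571\right) = - \frac{10951505811}{8036}$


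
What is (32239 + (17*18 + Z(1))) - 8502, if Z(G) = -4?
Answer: 24039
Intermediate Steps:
(32239 + (17*18 + Z(1))) - 8502 = (32239 + (17*18 - 4)) - 8502 = (32239 + (306 - 4)) - 8502 = (32239 + 302) - 8502 = 32541 - 8502 = 24039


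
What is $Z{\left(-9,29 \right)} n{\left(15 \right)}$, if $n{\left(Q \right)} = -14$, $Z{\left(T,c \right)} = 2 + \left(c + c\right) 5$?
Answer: $-4088$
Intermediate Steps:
$Z{\left(T,c \right)} = 2 + 10 c$ ($Z{\left(T,c \right)} = 2 + 2 c 5 = 2 + 10 c$)
$Z{\left(-9,29 \right)} n{\left(15 \right)} = \left(2 + 10 \cdot 29\right) \left(-14\right) = \left(2 + 290\right) \left(-14\right) = 292 \left(-14\right) = -4088$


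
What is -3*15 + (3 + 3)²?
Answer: -9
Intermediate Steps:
-3*15 + (3 + 3)² = -45 + 6² = -45 + 36 = -9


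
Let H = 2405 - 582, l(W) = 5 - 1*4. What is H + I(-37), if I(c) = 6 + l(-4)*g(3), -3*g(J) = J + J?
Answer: 1827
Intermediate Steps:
l(W) = 1 (l(W) = 5 - 4 = 1)
H = 1823
g(J) = -2*J/3 (g(J) = -(J + J)/3 = -2*J/3)
I(c) = 4 (I(c) = 6 + 1*(-⅔*3) = 6 + 1*(-2) = 6 - 2 = 4)
H + I(-37) = 1823 + 4 = 1827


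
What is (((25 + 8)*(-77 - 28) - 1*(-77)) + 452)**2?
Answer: 8620096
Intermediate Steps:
(((25 + 8)*(-77 - 28) - 1*(-77)) + 452)**2 = ((33*(-105) + 77) + 452)**2 = ((-3465 + 77) + 452)**2 = (-3388 + 452)**2 = (-2936)**2 = 8620096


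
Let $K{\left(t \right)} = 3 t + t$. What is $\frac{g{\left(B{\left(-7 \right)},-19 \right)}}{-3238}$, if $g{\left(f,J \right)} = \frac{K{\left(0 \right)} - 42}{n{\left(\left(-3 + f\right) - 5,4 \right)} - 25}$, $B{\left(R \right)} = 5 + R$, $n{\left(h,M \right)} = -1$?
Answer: $- \frac{21}{42094} \approx -0.00049888$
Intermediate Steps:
$K{\left(t \right)} = 4 t$
$g{\left(f,J \right)} = \frac{21}{13}$ ($g{\left(f,J \right)} = \frac{4 \cdot 0 - 42}{-1 - 25} = \frac{0 - 42}{-26} = \left(-42\right) \left(- \frac{1}{26}\right) = \frac{21}{13}$)
$\frac{g{\left(B{\left(-7 \right)},-19 \right)}}{-3238} = \frac{21}{13 \left(-3238\right)} = \frac{21}{13} \left(- \frac{1}{3238}\right) = - \frac{21}{42094}$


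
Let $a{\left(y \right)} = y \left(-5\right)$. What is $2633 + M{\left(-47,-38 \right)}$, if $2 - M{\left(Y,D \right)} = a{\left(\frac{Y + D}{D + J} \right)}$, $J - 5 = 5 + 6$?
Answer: $\frac{58395}{22} \approx 2654.3$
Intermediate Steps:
$J = 16$ ($J = 5 + \left(5 + 6\right) = 5 + 11 = 16$)
$a{\left(y \right)} = - 5 y$
$M{\left(Y,D \right)} = 2 + \frac{5 \left(D + Y\right)}{16 + D}$ ($M{\left(Y,D \right)} = 2 - - 5 \frac{Y + D}{D + 16} = 2 - - 5 \frac{D + Y}{16 + D} = 2 - - \frac{5 \left(D + Y\right)}{16 + D} = 2 + \frac{5 \left(D + Y\right)}{16 + D}$)
$2633 + M{\left(-47,-38 \right)} = 2633 + \frac{32 + 5 \left(-47\right) + 7 \left(-38\right)}{16 - 38} = 2633 + \frac{32 - 235 - 266}{-22} = 2633 - - \frac{469}{22} = 2633 + \frac{469}{22} = \frac{58395}{22}$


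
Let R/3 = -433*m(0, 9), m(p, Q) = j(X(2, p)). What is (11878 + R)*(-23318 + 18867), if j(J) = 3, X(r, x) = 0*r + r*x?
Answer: -35523431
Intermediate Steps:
X(r, x) = r*x (X(r, x) = 0 + r*x = r*x)
m(p, Q) = 3
R = -3897 (R = 3*(-433*3) = 3*(-1299) = -3897)
(11878 + R)*(-23318 + 18867) = (11878 - 3897)*(-23318 + 18867) = 7981*(-4451) = -35523431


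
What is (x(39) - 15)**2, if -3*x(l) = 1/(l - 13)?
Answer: 1371241/6084 ≈ 225.38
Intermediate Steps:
x(l) = -1/(3*(-13 + l)) (x(l) = -1/(3*(l - 13)) = -1/(3*(-13 + l)))
(x(39) - 15)**2 = (-1/(-39 + 3*39) - 15)**2 = (-1/(-39 + 117) - 15)**2 = (-1/78 - 15)**2 = (-1171/78)**2 = 1371241/6084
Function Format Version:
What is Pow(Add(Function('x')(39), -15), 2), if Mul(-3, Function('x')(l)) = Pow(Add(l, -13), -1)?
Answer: Rational(1371241, 6084) ≈ 225.38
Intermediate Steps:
Function('x')(l) = Mul(Rational(-1, 3), Pow(Add(-13, l), -1)) (Function('x')(l) = Mul(Rational(-1, 3), Pow(Add(l, -13), -1)) = Mul(Rational(-1, 3), Pow(Add(-13, l), -1)))
Pow(Add(Function('x')(39), -15), 2) = Pow(Add(Mul(-1, Pow(Add(-39, Mul(3, 39)), -1)), -15), 2) = Pow(Add(Mul(-1, Pow(Add(-39, 117), -1)), -15), 2) = Pow(Add(Mul(-1, Pow(78, -1)), -15), 2) = Pow(Add(Mul(-1, Rational(1, 78)), -15), 2) = Pow(Add(Rational(-1, 78), -15), 2) = Pow(Rational(-1171, 78), 2) = Rational(1371241, 6084)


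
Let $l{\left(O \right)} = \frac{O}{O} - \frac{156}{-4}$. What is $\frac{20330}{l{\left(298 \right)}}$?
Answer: $\frac{2033}{4} \approx 508.25$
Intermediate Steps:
$l{\left(O \right)} = 40$ ($l{\left(O \right)} = 1 - -39 = 1 + 39 = 40$)
$\frac{20330}{l{\left(298 \right)}} = \frac{20330}{40} = 20330 \cdot \frac{1}{40} = \frac{2033}{4}$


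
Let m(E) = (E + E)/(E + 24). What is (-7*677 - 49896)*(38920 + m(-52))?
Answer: -2126597130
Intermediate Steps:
m(E) = 2*E/(24 + E) (m(E) = (2*E)/(24 + E) = 2*E/(24 + E))
(-7*677 - 49896)*(38920 + m(-52)) = (-7*677 - 49896)*(38920 + 2*(-52)/(24 - 52)) = (-4739 - 49896)*(38920 + 2*(-52)/(-28)) = -54635*(38920 + 2*(-52)*(-1/28)) = -54635*(38920 + 26/7) = -54635*272466/7 = -2126597130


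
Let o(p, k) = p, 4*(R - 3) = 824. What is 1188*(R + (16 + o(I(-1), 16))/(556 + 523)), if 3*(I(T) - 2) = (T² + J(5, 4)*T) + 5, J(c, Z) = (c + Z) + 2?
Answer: 267926472/1079 ≈ 2.4831e+5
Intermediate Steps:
J(c, Z) = 2 + Z + c (J(c, Z) = (Z + c) + 2 = 2 + Z + c)
I(T) = 11/3 + T²/3 + 11*T/3 (I(T) = 2 + ((T² + (2 + 4 + 5)*T) + 5)/3 = 2 + ((T² + 11*T) + 5)/3 = 2 + (5 + T² + 11*T)/3 = 2 + (5/3 + T²/3 + 11*T/3) = 11/3 + T²/3 + 11*T/3)
R = 209 (R = 3 + (¼)*824 = 3 + 206 = 209)
1188*(R + (16 + o(I(-1), 16))/(556 + 523)) = 1188*(209 + (16 + (11/3 + (⅓)*(-1)² + (11/3)*(-1)))/(556 + 523)) = 1188*(209 + (16 + (11/3 + (⅓)*1 - 11/3))/1079) = 1188*(209 + (16 + (11/3 + ⅓ - 11/3))*(1/1079)) = 1188*(209 + (16 + ⅓)*(1/1079)) = 1188*(209 + (49/3)*(1/1079)) = 1188*(209 + 49/3237) = 1188*(676582/3237) = 267926472/1079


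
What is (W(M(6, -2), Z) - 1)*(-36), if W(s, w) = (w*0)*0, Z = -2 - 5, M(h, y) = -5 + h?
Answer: 36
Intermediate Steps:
Z = -7
W(s, w) = 0 (W(s, w) = 0*0 = 0)
(W(M(6, -2), Z) - 1)*(-36) = (0 - 1)*(-36) = -1*(-36) = 36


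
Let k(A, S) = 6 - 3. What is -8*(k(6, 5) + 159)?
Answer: -1296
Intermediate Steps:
k(A, S) = 3
-8*(k(6, 5) + 159) = -8*(3 + 159) = -8*162 = -1296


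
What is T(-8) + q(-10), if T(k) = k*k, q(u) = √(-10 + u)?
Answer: 64 + 2*I*√5 ≈ 64.0 + 4.4721*I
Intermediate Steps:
T(k) = k²
T(-8) + q(-10) = (-8)² + √(-10 - 10) = 64 + √(-20) = 64 + 2*I*√5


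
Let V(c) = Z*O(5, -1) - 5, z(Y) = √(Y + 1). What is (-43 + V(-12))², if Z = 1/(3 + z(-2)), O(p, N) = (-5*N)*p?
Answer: 1634 + 405*I/2 ≈ 1634.0 + 202.5*I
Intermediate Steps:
O(p, N) = -5*N*p
z(Y) = √(1 + Y)
Z = (3 - I)/10 (Z = 1/(3 + √(1 - 2)) = 1/(3 + √(-1)) = 1/(3 + I) = (3 - I)/10 ≈ 0.3 - 0.1*I)
V(c) = 5/2 - 5*I/2 (V(c) = (3/10 - I/10)*(-5*(-1)*5) - 5 = (3/10 - I/10)*25 - 5 = (15/2 - 5*I/2) - 5 = 5/2 - 5*I/2)
(-43 + V(-12))² = (-43 + (5/2 - 5*I/2))² = (-81/2 - 5*I/2)²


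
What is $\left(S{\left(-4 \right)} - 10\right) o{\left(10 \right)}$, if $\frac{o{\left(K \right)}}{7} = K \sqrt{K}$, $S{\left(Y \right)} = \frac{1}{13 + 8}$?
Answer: $- \frac{2090 \sqrt{10}}{3} \approx -2203.1$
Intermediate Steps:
$S{\left(Y \right)} = \frac{1}{21}$
$o{\left(K \right)} = 7 K^{\frac{3}{2}}$ ($o{\left(K \right)} = 7 K \sqrt{K} = 7 K^{\frac{3}{2}}$)
$\left(S{\left(-4 \right)} - 10\right) o{\left(10 \right)} = \left(\frac{1}{21} - 10\right) 7 \cdot 10^{\frac{3}{2}} = - \frac{209 \cdot 7 \cdot 10 \sqrt{10}}{21} = - \frac{209 \cdot 70 \sqrt{10}}{21} = - \frac{2090 \sqrt{10}}{3}$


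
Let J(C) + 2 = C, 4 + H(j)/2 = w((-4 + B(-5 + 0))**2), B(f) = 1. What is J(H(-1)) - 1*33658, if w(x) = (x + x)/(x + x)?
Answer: -33666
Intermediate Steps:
w(x) = 1 (w(x) = (2*x)/((2*x)) = (2*x)*(1/(2*x)) = 1)
H(j) = -6 (H(j) = -8 + 2*1 = -8 + 2 = -6)
J(C) = -2 + C
J(H(-1)) - 1*33658 = (-2 - 6) - 1*33658 = -8 - 33658 = -33666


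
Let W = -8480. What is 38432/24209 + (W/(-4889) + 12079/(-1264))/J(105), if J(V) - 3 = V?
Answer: 8159879298259/5385753376704 ≈ 1.5151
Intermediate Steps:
J(V) = 3 + V
38432/24209 + (W/(-4889) + 12079/(-1264))/J(105) = 38432/24209 + (-8480/(-4889) + 12079/(-1264))/(3 + 105) = 38432*(1/24209) + (-8480*(-1/4889) + 12079*(-1/1264))/108 = 38432/24209 + (8480/4889 - 12079/1264)*(1/108) = 38432/24209 - 48335511/6179696*1/108 = 38432/24209 - 16111837/222469056 = 8159879298259/5385753376704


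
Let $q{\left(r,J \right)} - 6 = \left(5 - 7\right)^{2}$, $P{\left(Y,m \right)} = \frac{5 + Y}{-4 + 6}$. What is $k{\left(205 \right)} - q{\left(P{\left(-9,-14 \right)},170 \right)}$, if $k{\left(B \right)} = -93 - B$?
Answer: $-308$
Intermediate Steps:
$P{\left(Y,m \right)} = \frac{5}{2} + \frac{Y}{2}$ ($P{\left(Y,m \right)} = \frac{5 + Y}{2} = \left(5 + Y\right) \frac{1}{2} = \frac{5}{2} + \frac{Y}{2}$)
$q{\left(r,J \right)} = 10$ ($q{\left(r,J \right)} = 6 + \left(5 - 7\right)^{2} = 6 + \left(-2\right)^{2} = 6 + 4 = 10$)
$k{\left(205 \right)} - q{\left(P{\left(-9,-14 \right)},170 \right)} = \left(-93 - 205\right) - 10 = -298 - 10 = -308$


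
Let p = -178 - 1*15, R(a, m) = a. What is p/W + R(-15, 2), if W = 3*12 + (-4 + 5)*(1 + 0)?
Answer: -748/37 ≈ -20.216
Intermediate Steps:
W = 37 (W = 36 + 1*1 = 36 + 1 = 37)
p = -193 (p = -178 - 15 = -193)
p/W + R(-15, 2) = -193/37 - 15 = -748/37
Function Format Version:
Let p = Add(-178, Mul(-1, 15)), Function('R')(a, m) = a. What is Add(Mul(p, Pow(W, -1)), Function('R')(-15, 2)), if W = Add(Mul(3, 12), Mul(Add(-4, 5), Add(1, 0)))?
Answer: Rational(-748, 37) ≈ -20.216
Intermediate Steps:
W = 37 (W = Add(36, Mul(1, 1)) = Add(36, 1) = 37)
p = -193 (p = Add(-178, -15) = -193)
Add(Mul(p, Pow(W, -1)), Function('R')(-15, 2)) = Add(Mul(-193, Pow(37, -1)), -15) = Add(Mul(-193, Rational(1, 37)), -15) = Add(Rational(-193, 37), -15) = Rational(-748, 37)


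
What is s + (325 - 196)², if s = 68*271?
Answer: 35069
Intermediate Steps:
s = 18428
s + (325 - 196)² = 18428 + (325 - 196)² = 18428 + 129² = 18428 + 16641 = 35069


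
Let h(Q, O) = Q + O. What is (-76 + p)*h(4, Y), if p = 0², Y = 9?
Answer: -988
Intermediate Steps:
h(Q, O) = O + Q
p = 0
(-76 + p)*h(4, Y) = (-76 + 0)*(9 + 4) = -76*13 = -988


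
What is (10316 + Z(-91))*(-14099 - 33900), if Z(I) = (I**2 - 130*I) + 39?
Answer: -1462337534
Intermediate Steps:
Z(I) = 39 + I**2 - 130*I
(10316 + Z(-91))*(-14099 - 33900) = (10316 + (39 + (-91)**2 - 130*(-91)))*(-14099 - 33900) = (10316 + (39 + 8281 + 11830))*(-47999) = (10316 + 20150)*(-47999) = 30466*(-47999) = -1462337534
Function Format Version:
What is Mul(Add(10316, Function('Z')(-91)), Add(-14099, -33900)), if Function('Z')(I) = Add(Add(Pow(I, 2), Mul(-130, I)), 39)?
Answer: -1462337534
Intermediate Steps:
Function('Z')(I) = Add(39, Pow(I, 2), Mul(-130, I))
Mul(Add(10316, Function('Z')(-91)), Add(-14099, -33900)) = Mul(Add(10316, Add(39, Pow(-91, 2), Mul(-130, -91))), Add(-14099, -33900)) = Mul(Add(10316, Add(39, 8281, 11830)), -47999) = Mul(Add(10316, 20150), -47999) = Mul(30466, -47999) = -1462337534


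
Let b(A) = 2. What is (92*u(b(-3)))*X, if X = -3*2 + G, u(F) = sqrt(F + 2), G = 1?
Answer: -920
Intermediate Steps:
u(F) = sqrt(2 + F)
X = -5 (X = -3*2 + 1 = -6 + 1 = -5)
(92*u(b(-3)))*X = (92*sqrt(2 + 2))*(-5) = (92*sqrt(4))*(-5) = (92*2)*(-5) = 184*(-5) = -920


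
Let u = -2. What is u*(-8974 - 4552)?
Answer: 27052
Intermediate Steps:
u*(-8974 - 4552) = -2*(-8974 - 4552) = -2*(-13526) = 27052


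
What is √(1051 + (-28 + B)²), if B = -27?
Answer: 2*√1019 ≈ 63.844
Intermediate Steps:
√(1051 + (-28 + B)²) = √(1051 + (-28 - 27)²) = √(1051 + (-55)²) = √(1051 + 3025) = √4076 = 2*√1019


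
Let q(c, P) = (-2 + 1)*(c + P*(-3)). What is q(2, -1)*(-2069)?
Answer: 10345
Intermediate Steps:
q(c, P) = -c + 3*P (q(c, P) = -(c - 3*P) = -c + 3*P)
q(2, -1)*(-2069) = (-1*2 + 3*(-1))*(-2069) = (-2 - 3)*(-2069) = -5*(-2069) = 10345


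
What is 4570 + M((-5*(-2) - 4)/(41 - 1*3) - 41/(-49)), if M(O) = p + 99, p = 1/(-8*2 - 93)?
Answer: 508920/109 ≈ 4669.0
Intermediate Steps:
p = -1/109 (p = 1/(-16 - 93) = 1/(-109) = -1/109 ≈ -0.0091743)
M(O) = 10790/109 (M(O) = -1/109 + 99 = 10790/109)
4570 + M((-5*(-2) - 4)/(41 - 1*3) - 41/(-49)) = 4570 + 10790/109 = 508920/109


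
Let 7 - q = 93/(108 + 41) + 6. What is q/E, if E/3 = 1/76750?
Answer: 4298000/447 ≈ 9615.2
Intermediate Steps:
E = 3/76750 ≈ 3.9088e-5
q = 56/149 (q = 7 - (93/(108 + 41) + 6) = 7 - (93/149 + 6) = 7 - 1*987/149 = 7 - 987/149 = 56/149 ≈ 0.37584)
q/E = 56/(149*(3/76750)) = (56/149)*(76750/3) = 4298000/447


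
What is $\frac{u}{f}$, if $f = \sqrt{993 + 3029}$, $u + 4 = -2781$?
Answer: $- \frac{2785 \sqrt{4022}}{4022} \approx -43.914$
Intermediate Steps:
$u = -2785$ ($u = -4 - 2781 = -2785$)
$f = \sqrt{4022} \approx 63.419$
$\frac{u}{f} = - \frac{2785}{\sqrt{4022}} = - 2785 \frac{\sqrt{4022}}{4022} = - \frac{2785 \sqrt{4022}}{4022}$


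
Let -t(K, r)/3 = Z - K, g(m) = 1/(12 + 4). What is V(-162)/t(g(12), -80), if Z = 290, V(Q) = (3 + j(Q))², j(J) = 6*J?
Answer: -5007792/4639 ≈ -1079.5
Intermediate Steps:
g(m) = 1/16
V(Q) = (3 + 6*Q)²
t(K, r) = -870 + 3*K (t(K, r) = -3*(290 - K) = -870 + 3*K)
V(-162)/t(g(12), -80) = (9*(1 + 2*(-162))²)/(-870 + 3*(1/16)) = (9*(1 - 324)²)/(-870 + 3/16) = (9*(-323)²)/(-13917/16) = (9*104329)*(-16/13917) = 938961*(-16/13917) = -5007792/4639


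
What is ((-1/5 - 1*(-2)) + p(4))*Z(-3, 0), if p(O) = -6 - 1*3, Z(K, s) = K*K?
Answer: -324/5 ≈ -64.800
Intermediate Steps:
Z(K, s) = K**2
p(O) = -9 (p(O) = -6 - 3 = -9)
((-1/5 - 1*(-2)) + p(4))*Z(-3, 0) = ((-1/5 - 1*(-2)) - 9)*(-3)**2 = ((-1*1/5 + 2) - 9)*9 = ((-1/5 + 2) - 9)*9 = (9/5 - 9)*9 = -36/5*9 = -324/5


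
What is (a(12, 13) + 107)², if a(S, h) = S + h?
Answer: 17424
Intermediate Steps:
(a(12, 13) + 107)² = ((12 + 13) + 107)² = (25 + 107)² = 132² = 17424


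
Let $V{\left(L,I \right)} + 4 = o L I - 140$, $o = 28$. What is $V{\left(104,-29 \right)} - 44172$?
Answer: $-128764$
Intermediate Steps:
$V{\left(L,I \right)} = -144 + 28 I L$ ($V{\left(L,I \right)} = -4 + \left(28 L I - 140\right) = -4 + \left(28 I L - 140\right) = -4 + \left(-140 + 28 I L\right) = -144 + 28 I L$)
$V{\left(104,-29 \right)} - 44172 = \left(-144 + 28 \left(-29\right) 104\right) - 44172 = \left(-144 - 84448\right) - 44172 = -84592 - 44172 = -128764$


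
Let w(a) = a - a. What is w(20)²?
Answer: 0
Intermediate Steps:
w(a) = 0
w(20)² = 0² = 0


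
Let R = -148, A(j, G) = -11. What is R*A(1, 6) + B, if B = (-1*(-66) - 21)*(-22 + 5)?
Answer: 863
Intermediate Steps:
B = -765 (B = (66 - 21)*(-17) = 45*(-17) = -765)
R*A(1, 6) + B = -148*(-11) - 765 = 1628 - 765 = 863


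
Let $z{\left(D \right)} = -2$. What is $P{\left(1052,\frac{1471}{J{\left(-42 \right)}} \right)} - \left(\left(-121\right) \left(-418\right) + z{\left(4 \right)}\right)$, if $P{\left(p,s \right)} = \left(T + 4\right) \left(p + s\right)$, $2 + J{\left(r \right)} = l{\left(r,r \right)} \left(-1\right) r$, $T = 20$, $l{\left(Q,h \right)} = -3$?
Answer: $- \frac{409661}{16} \approx -25604.0$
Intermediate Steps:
$J{\left(r \right)} = -2 + 3 r$ ($J{\left(r \right)} = -2 + \left(-3\right) \left(-1\right) r = -2 + 3 r$)
$P{\left(p,s \right)} = 24 p + 24 s$ ($P{\left(p,s \right)} = \left(20 + 4\right) \left(p + s\right) = 24 \left(p + s\right) = 24 p + 24 s$)
$P{\left(1052,\frac{1471}{J{\left(-42 \right)}} \right)} - \left(\left(-121\right) \left(-418\right) + z{\left(4 \right)}\right) = \left(24 \cdot 1052 + 24 \frac{1471}{-2 + 3 \left(-42\right)}\right) - \left(\left(-121\right) \left(-418\right) - 2\right) = \left(25248 + 24 \frac{1471}{-2 - 126}\right) - \left(50578 - 2\right) = \left(25248 + 24 \frac{1471}{-128}\right) - 50576 = \left(25248 + 24 \cdot 1471 \left(- \frac{1}{128}\right)\right) - 50576 = \left(25248 + 24 \left(- \frac{1471}{128}\right)\right) - 50576 = \left(25248 - \frac{4413}{16}\right) - 50576 = \frac{399555}{16} - 50576 = - \frac{409661}{16}$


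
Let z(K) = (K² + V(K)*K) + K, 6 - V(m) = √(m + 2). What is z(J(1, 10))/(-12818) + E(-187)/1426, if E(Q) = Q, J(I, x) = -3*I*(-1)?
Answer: -1219873/9139234 + 3*√5/12818 ≈ -0.13295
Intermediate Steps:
J(I, x) = 3*I
V(m) = 6 - √(2 + m) (V(m) = 6 - √(m + 2) = 6 - √(2 + m))
z(K) = K + K² + K*(6 - √(2 + K)) (z(K) = (K² + (6 - √(2 + K))*K) + K = (K² + K*(6 - √(2 + K))) + K = K + K² + K*(6 - √(2 + K)))
z(J(1, 10))/(-12818) + E(-187)/1426 = ((3*1)*(7 + 3*1 - √(2 + 3*1)))/(-12818) - 187/1426 = (3*(7 + 3 - √(2 + 3)))*(-1/12818) - 187*1/1426 = (3*(7 + 3 - √5))*(-1/12818) - 187/1426 = (3*(10 - √5))*(-1/12818) - 187/1426 = (30 - 3*√5)*(-1/12818) - 187/1426 = (-15/6409 + 3*√5/12818) - 187/1426 = -1219873/9139234 + 3*√5/12818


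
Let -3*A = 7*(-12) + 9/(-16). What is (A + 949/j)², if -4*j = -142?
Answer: 3892387321/1290496 ≈ 3016.2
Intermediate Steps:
j = 71/2 (j = -¼*(-142) = 71/2 ≈ 35.500)
A = 451/16 (A = -(7*(-12) + 9/(-16))/3 = -(-84 + 9*(-1/16))/3 = -(-84 - 9/16)/3 = -⅓*(-1353/16) = 451/16 ≈ 28.188)
(A + 949/j)² = (451/16 + 949/(71/2))² = (451/16 + 949*(2/71))² = (451/16 + 1898/71)² = (62389/1136)² = 3892387321/1290496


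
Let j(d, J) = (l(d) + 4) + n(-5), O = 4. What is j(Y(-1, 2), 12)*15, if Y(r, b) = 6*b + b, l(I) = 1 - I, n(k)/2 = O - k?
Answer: 135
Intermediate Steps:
n(k) = 8 - 2*k (n(k) = 2*(4 - k) = 8 - 2*k)
Y(r, b) = 7*b
j(d, J) = 23 - d (j(d, J) = ((1 - d) + 4) + (8 - 2*(-5)) = (5 - d) + (8 + 10) = (5 - d) + 18 = 23 - d)
j(Y(-1, 2), 12)*15 = (23 - 7*2)*15 = (23 - 1*14)*15 = (23 - 14)*15 = 9*15 = 135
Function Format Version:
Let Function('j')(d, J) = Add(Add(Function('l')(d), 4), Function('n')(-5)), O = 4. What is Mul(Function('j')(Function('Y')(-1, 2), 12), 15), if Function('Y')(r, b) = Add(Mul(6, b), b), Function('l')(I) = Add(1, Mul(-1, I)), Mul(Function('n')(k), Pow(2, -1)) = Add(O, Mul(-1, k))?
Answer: 135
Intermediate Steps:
Function('n')(k) = Add(8, Mul(-2, k)) (Function('n')(k) = Mul(2, Add(4, Mul(-1, k))) = Add(8, Mul(-2, k)))
Function('Y')(r, b) = Mul(7, b)
Function('j')(d, J) = Add(23, Mul(-1, d)) (Function('j')(d, J) = Add(Add(Add(1, Mul(-1, d)), 4), Add(8, Mul(-2, -5))) = Add(Add(5, Mul(-1, d)), Add(8, 10)) = Add(Add(5, Mul(-1, d)), 18) = Add(23, Mul(-1, d)))
Mul(Function('j')(Function('Y')(-1, 2), 12), 15) = Mul(Add(23, Mul(-1, Mul(7, 2))), 15) = Mul(Add(23, Mul(-1, 14)), 15) = Mul(Add(23, -14), 15) = Mul(9, 15) = 135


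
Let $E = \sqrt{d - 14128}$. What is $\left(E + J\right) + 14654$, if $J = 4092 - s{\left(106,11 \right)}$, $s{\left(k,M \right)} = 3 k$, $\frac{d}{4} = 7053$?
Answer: $18428 + 2 \sqrt{3521} \approx 18547.0$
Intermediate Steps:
$d = 28212$ ($d = 4 \cdot 7053 = 28212$)
$E = 2 \sqrt{3521}$ ($E = \sqrt{28212 - 14128} = \sqrt{14084} = 2 \sqrt{3521} \approx 118.68$)
$J = 3774$ ($J = 4092 - 3 \cdot 106 = 4092 - 318 = 3774$)
$\left(E + J\right) + 14654 = \left(2 \sqrt{3521} + 3774\right) + 14654 = \left(3774 + 2 \sqrt{3521}\right) + 14654 = 18428 + 2 \sqrt{3521}$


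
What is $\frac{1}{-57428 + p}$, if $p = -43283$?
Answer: $- \frac{1}{100711} \approx -9.9294 \cdot 10^{-6}$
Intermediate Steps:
$\frac{1}{-57428 + p} = \frac{1}{-57428 - 43283} = \frac{1}{-100711} = - \frac{1}{100711}$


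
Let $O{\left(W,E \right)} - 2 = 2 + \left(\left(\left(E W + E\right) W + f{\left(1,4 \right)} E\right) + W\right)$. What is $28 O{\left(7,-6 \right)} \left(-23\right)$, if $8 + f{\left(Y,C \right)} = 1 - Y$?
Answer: $178388$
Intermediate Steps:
$f{\left(Y,C \right)} = -7 - Y$ ($f{\left(Y,C \right)} = -8 - \left(-1 + Y\right) = -7 - Y$)
$O{\left(W,E \right)} = 4 + W - 8 E + W \left(E + E W\right)$ ($O{\left(W,E \right)} = 2 + \left(2 + \left(\left(\left(E W + E\right) W + \left(-7 - 1\right) E\right) + W\right)\right) = 2 + \left(2 + \left(\left(\left(E + E W\right) W + \left(-7 - 1\right) E\right) + W\right)\right) = 2 - \left(-2 - W + 8 E - W \left(E + E W\right)\right) = 2 + \left(2 + \left(W - 8 E + W \left(E + E W\right)\right)\right) = 2 + \left(2 + W - 8 E + W \left(E + E W\right)\right) = 4 + W - 8 E + W \left(E + E W\right)$)
$28 O{\left(7,-6 \right)} \left(-23\right) = 28 \left(4 + 7 - -48 - 42 - 6 \cdot 7^{2}\right) \left(-23\right) = 28 \left(4 + 7 + 48 - 42 - 294\right) \left(-23\right) = 28 \left(-277\right) \left(-23\right) = \left(-7756\right) \left(-23\right) = 178388$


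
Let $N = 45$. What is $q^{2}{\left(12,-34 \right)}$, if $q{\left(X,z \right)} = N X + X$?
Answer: $304704$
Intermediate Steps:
$q{\left(X,z \right)} = 46 X$ ($q{\left(X,z \right)} = 45 X + X = 46 X$)
$q^{2}{\left(12,-34 \right)} = \left(46 \cdot 12\right)^{2} = 552^{2} = 304704$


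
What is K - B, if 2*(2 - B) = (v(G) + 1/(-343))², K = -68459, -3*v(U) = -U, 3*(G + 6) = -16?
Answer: -1304671434377/19059138 ≈ -68454.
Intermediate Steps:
G = -34/3 (G = -6 + (⅓)*(-16) = -6 - 16/3 = -34/3 ≈ -11.333)
v(U) = U/3 (v(U) = -(-1)*U/3 = U/3)
B = -98093965/19059138 (B = 2 - ((⅓)*(-34/3) + 1/(-343))²/2 = 2 - (-34/9 - 1/343)²/2 = 2 - (-11671/3087)²/2 = 2 - ½*136212241/9529569 = 2 - 136212241/19059138 = -98093965/19059138 ≈ -5.1468)
K - B = -68459 - 1*(-98093965/19059138) = -68459 + 98093965/19059138 = -1304671434377/19059138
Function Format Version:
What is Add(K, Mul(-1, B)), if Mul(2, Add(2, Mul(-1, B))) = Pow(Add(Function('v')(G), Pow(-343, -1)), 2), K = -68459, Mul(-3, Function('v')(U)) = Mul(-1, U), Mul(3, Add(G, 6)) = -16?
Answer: Rational(-1304671434377, 19059138) ≈ -68454.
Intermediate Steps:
G = Rational(-34, 3) (G = Add(-6, Mul(Rational(1, 3), -16)) = Add(-6, Rational(-16, 3)) = Rational(-34, 3) ≈ -11.333)
Function('v')(U) = Mul(Rational(1, 3), U) (Function('v')(U) = Mul(Rational(-1, 3), Mul(-1, U)) = Mul(Rational(1, 3), U))
B = Rational(-98093965, 19059138) (B = Add(2, Mul(Rational(-1, 2), Pow(Add(Mul(Rational(1, 3), Rational(-34, 3)), Pow(-343, -1)), 2))) = Add(2, Mul(Rational(-1, 2), Pow(Add(Rational(-34, 9), Rational(-1, 343)), 2))) = Add(2, Mul(Rational(-1, 2), Pow(Rational(-11671, 3087), 2))) = Add(2, Mul(Rational(-1, 2), Rational(136212241, 9529569))) = Add(2, Rational(-136212241, 19059138)) = Rational(-98093965, 19059138) ≈ -5.1468)
Add(K, Mul(-1, B)) = Add(-68459, Mul(-1, Rational(-98093965, 19059138))) = Add(-68459, Rational(98093965, 19059138)) = Rational(-1304671434377, 19059138)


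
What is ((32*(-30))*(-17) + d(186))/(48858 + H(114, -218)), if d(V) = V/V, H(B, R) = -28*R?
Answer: 16321/54962 ≈ 0.29695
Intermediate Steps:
d(V) = 1
((32*(-30))*(-17) + d(186))/(48858 + H(114, -218)) = ((32*(-30))*(-17) + 1)/(48858 - 28*(-218)) = (-960*(-17) + 1)/(48858 + 6104) = (16320 + 1)/54962 = 16321*(1/54962) = 16321/54962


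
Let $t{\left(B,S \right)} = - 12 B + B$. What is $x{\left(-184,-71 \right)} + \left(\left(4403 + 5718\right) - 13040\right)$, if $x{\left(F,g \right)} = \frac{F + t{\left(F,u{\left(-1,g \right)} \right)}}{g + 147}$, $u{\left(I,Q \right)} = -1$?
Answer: $- \frac{55001}{19} \approx -2894.8$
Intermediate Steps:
$t{\left(B,S \right)} = - 11 B$
$x{\left(F,g \right)} = - \frac{10 F}{147 + g}$ ($x{\left(F,g \right)} = \frac{F - 11 F}{g + 147} = \frac{\left(-10\right) F}{147 + g} = - \frac{10 F}{147 + g}$)
$x{\left(-184,-71 \right)} + \left(\left(4403 + 5718\right) - 13040\right) = \left(-10\right) \left(-184\right) \frac{1}{147 - 71} + \left(\left(4403 + 5718\right) - 13040\right) = \left(-10\right) \left(-184\right) \frac{1}{76} + \left(10121 - 13040\right) = \left(-10\right) \left(-184\right) \frac{1}{76} - 2919 = \frac{460}{19} - 2919 = - \frac{55001}{19}$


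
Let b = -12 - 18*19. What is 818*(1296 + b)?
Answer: 770556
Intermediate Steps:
b = -354 (b = -12 - 342 = -354)
818*(1296 + b) = 818*(1296 - 354) = 818*942 = 770556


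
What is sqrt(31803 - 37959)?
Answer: 18*I*sqrt(19) ≈ 78.46*I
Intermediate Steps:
sqrt(31803 - 37959) = sqrt(-6156) = 18*I*sqrt(19)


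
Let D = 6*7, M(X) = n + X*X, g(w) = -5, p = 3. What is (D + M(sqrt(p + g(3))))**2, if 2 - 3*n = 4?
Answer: 13924/9 ≈ 1547.1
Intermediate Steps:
n = -2/3 (n = 2/3 - 1/3*4 = 2/3 - 4/3 = -2/3 ≈ -0.66667)
M(X) = -2/3 + X**2 (M(X) = -2/3 + X*X = -2/3 + X**2)
D = 42
(D + M(sqrt(p + g(3))))**2 = (42 + (-2/3 + (sqrt(3 - 5))**2))**2 = (42 + (-2/3 + (sqrt(-2))**2))**2 = (42 + (-2/3 + (I*sqrt(2))**2))**2 = (42 + (-2/3 - 2))**2 = (42 - 8/3)**2 = (118/3)**2 = 13924/9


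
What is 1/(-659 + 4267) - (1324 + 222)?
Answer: -5577967/3608 ≈ -1546.0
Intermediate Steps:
1/(-659 + 4267) - (1324 + 222) = 1/3608 - 1*1546 = 1/3608 - 1546 = -5577967/3608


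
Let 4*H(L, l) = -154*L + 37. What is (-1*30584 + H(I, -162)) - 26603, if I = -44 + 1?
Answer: -222089/4 ≈ -55522.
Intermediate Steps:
I = -43
H(L, l) = 37/4 - 77*L/2 (H(L, l) = (-154*L + 37)/4 = (37 - 154*L)/4 = 37/4 - 77*L/2)
(-1*30584 + H(I, -162)) - 26603 = (-1*30584 + (37/4 - 77/2*(-43))) - 26603 = (-30584 + (37/4 + 3311/2)) - 26603 = (-30584 + 6659/4) - 26603 = -115677/4 - 26603 = -222089/4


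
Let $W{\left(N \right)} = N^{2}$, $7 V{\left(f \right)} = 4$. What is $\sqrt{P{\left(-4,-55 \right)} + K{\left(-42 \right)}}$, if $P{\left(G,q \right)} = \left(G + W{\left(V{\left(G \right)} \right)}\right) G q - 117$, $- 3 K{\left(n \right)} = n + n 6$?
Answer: $\frac{i \sqrt{40531}}{7} \approx 28.76 i$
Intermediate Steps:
$V{\left(f \right)} = \frac{4}{7}$ ($V{\left(f \right)} = \frac{1}{7} \cdot 4 = \frac{4}{7}$)
$K{\left(n \right)} = - \frac{7 n}{3}$ ($K{\left(n \right)} = - \frac{n + n 6}{3} = - \frac{n + 6 n}{3} = - \frac{7 n}{3}$)
$P{\left(G,q \right)} = -117 + G q \left(\frac{16}{49} + G\right)$ ($P{\left(G,q \right)} = \left(G + \left(\frac{4}{7}\right)^{2}\right) G q - 117 = \left(G + \frac{16}{49}\right) G q - 117 = \left(\frac{16}{49} + G\right) G q - 117 = G \left(\frac{16}{49} + G\right) q - 117 = G q \left(\frac{16}{49} + G\right) - 117 = -117 + G q \left(\frac{16}{49} + G\right)$)
$\sqrt{P{\left(-4,-55 \right)} + K{\left(-42 \right)}} = \sqrt{\left(-117 - 55 \left(-4\right)^{2} + \frac{16}{49} \left(-4\right) \left(-55\right)\right) - -98} = \sqrt{\left(-117 - 880 + \frac{3520}{49}\right) + 98} = \sqrt{- \frac{45333}{49} + 98} = \sqrt{- \frac{40531}{49}} = \frac{i \sqrt{40531}}{7}$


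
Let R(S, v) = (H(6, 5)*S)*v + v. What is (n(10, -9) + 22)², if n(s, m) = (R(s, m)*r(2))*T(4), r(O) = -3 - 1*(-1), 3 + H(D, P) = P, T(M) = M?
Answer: 2353156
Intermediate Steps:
H(D, P) = -3 + P
r(O) = -2 (r(O) = -3 + 1 = -2)
R(S, v) = v + 2*S*v (R(S, v) = ((-3 + 5)*S)*v + v = (2*S)*v + v = 2*S*v + v = v + 2*S*v)
n(s, m) = -8*m*(1 + 2*s) (n(s, m) = ((m*(1 + 2*s))*(-2))*4 = -2*m*(1 + 2*s)*4 = -8*m*(1 + 2*s))
(n(10, -9) + 22)² = (-8*(-9)*(1 + 2*10) + 22)² = (-8*(-9)*(1 + 20) + 22)² = (-8*(-9)*21 + 22)² = (1512 + 22)² = 1534² = 2353156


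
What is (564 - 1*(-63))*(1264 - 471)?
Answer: 497211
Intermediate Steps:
(564 - 1*(-63))*(1264 - 471) = (564 + 63)*793 = 627*793 = 497211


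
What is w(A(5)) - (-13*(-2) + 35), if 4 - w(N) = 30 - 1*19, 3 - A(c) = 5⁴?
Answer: -68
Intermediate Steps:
A(c) = -622 (A(c) = 3 - 1*5⁴ = 3 - 1*625 = 3 - 625 = -622)
w(N) = -7 (w(N) = 4 - (30 - 1*19) = 4 - (30 - 19) = 4 - 1*11 = 4 - 11 = -7)
w(A(5)) - (-13*(-2) + 35) = -7 - (-13*(-2) + 35) = -7 - (26 + 35) = -7 - 1*61 = -7 - 61 = -68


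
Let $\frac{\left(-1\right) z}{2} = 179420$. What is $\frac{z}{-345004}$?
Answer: $\frac{89710}{86251} \approx 1.0401$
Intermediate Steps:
$z = -358840$ ($z = \left(-2\right) 179420 = -358840$)
$\frac{z}{-345004} = - \frac{358840}{-345004} = \left(-358840\right) \left(- \frac{1}{345004}\right) = \frac{89710}{86251}$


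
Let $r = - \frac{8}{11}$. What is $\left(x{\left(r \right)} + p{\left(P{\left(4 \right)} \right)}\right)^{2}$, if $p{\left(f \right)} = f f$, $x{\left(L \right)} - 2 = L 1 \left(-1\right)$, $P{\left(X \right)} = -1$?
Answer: $\frac{1681}{121} \approx 13.893$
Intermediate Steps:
$r = - \frac{8}{11}$ ($r = \left(-8\right) \frac{1}{11} = - \frac{8}{11} \approx -0.72727$)
$x{\left(L \right)} = 2 - L$ ($x{\left(L \right)} = 2 + L 1 \left(-1\right) = 2 + L \left(-1\right) = 2 - L$)
$p{\left(f \right)} = f^{2}$
$\left(x{\left(r \right)} + p{\left(P{\left(4 \right)} \right)}\right)^{2} = \left(\left(2 - - \frac{8}{11}\right) + \left(-1\right)^{2}\right)^{2} = \left(\left(2 + \frac{8}{11}\right) + 1\right)^{2} = \left(\frac{30}{11} + 1\right)^{2} = \left(\frac{41}{11}\right)^{2} = \frac{1681}{121}$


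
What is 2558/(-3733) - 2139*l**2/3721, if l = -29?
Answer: -6724808285/13890493 ≈ -484.13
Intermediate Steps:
2558/(-3733) - 2139*l**2/3721 = 2558/(-3733) - 2139/((-61/(-29))**2) = 2558*(-1/3733) - 2139/((-61*(-1/29))**2) = -2558/3733 - 2139/((61/29)**2) = -2558/3733 - 2139/3721/841 = -2558/3733 - 2139*841/3721 = -2558/3733 - 1798899/3721 = -6724808285/13890493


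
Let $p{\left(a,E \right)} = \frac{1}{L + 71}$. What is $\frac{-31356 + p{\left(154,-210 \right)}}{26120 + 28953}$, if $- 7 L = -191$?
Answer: $- \frac{21572921}{37890224} \approx -0.56935$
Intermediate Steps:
$L = \frac{191}{7}$ ($L = \left(- \frac{1}{7}\right) \left(-191\right) = \frac{191}{7} \approx 27.286$)
$p{\left(a,E \right)} = \frac{7}{688}$ ($p{\left(a,E \right)} = \frac{1}{\frac{191}{7} + 71} = \frac{1}{\frac{688}{7}} = \frac{7}{688}$)
$\frac{-31356 + p{\left(154,-210 \right)}}{26120 + 28953} = \frac{-31356 + \frac{7}{688}}{26120 + 28953} = - \frac{21572921}{688 \cdot 55073} = \left(- \frac{21572921}{688}\right) \frac{1}{55073} = - \frac{21572921}{37890224}$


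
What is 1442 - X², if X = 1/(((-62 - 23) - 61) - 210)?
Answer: 182753311/126736 ≈ 1442.0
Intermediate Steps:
X = -1/356 (X = 1/((-85 - 61) - 210) = 1/(-146 - 210) = 1/(-356) = -1/356 ≈ -0.0028090)
1442 - X² = 1442 - (-1/356)² = 1442 - 1*1/126736 = 1442 - 1/126736 = 182753311/126736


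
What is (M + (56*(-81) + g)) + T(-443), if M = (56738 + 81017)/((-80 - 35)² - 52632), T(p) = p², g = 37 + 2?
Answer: 7556233309/39407 ≈ 1.9175e+5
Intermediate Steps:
g = 39
M = -137755/39407 (M = 137755/((-115)² - 52632) = 137755/(13225 - 52632) = 137755/(-39407) = 137755*(-1/39407) = -137755/39407 ≈ -3.4957)
(M + (56*(-81) + g)) + T(-443) = (-137755/39407 + (56*(-81) + 39)) + (-443)² = (-137755/39407 + (-4536 + 39)) + 196249 = (-137755/39407 - 4497) + 196249 = -177351034/39407 + 196249 = 7556233309/39407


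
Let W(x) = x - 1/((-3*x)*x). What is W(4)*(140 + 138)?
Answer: 26827/24 ≈ 1117.8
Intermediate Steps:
W(x) = x + 1/(3*x**2) (W(x) = x - 1/((-3*x**2)) = x - (-1)/(3*x**2) = x + 1/(3*x**2))
W(4)*(140 + 138) = (4 + (1/3)/4**2)*(140 + 138) = (4 + (1/3)*(1/16))*278 = (4 + 1/48)*278 = (193/48)*278 = 26827/24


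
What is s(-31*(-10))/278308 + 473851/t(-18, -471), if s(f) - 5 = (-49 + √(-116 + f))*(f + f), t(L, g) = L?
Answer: -65938535429/2504772 + 155*√194/69577 ≈ -26325.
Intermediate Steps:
s(f) = 5 + 2*f*(-49 + √(-116 + f)) (s(f) = 5 + (-49 + √(-116 + f))*(f + f) = 5 + (-49 + √(-116 + f))*(2*f) = 5 + 2*f*(-49 + √(-116 + f)))
s(-31*(-10))/278308 + 473851/t(-18, -471) = (5 - (-3038)*(-10) + 2*(-31*(-10))*√(-116 - 31*(-10)))/278308 + 473851/(-18) = (5 - 98*310 + 2*310*√(-116 + 310))*(1/278308) + 473851*(-1/18) = (5 - 30380 + 2*310*√194)*(1/278308) - 473851/18 = (5 - 30380 + 620*√194)*(1/278308) - 473851/18 = (-30375 + 620*√194)*(1/278308) - 473851/18 = (-30375/278308 + 155*√194/69577) - 473851/18 = -65938535429/2504772 + 155*√194/69577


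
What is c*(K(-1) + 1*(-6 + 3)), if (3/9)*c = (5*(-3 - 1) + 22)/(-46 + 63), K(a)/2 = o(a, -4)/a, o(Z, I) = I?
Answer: 30/17 ≈ 1.7647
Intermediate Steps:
K(a) = -8/a (K(a) = 2*(-4/a) = -8/a)
c = 6/17 (c = 3*((5*(-3 - 1) + 22)/(-46 + 63)) = 3*((5*(-4) + 22)/17) = 3*((-20 + 22)*(1/17)) = 3*(2*(1/17)) = 3*(2/17) = 6/17 ≈ 0.35294)
c*(K(-1) + 1*(-6 + 3)) = 6*(-8/(-1) + 1*(-6 + 3))/17 = 6*(-8*(-1) + 1*(-3))/17 = 6*(8 - 3)/17 = (6/17)*5 = 30/17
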